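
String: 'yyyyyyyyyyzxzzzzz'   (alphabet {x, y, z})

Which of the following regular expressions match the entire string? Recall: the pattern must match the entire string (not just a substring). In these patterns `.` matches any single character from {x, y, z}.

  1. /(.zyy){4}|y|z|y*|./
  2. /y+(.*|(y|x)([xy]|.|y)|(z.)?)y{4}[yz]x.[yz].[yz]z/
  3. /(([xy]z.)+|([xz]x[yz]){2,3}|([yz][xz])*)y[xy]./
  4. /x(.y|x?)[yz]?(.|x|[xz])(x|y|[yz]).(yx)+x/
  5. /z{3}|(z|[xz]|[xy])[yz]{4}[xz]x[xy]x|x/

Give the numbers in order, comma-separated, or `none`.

2

1 → no match
2 → match
3 → no match
4 → no match — must start with 'x'
5 → no match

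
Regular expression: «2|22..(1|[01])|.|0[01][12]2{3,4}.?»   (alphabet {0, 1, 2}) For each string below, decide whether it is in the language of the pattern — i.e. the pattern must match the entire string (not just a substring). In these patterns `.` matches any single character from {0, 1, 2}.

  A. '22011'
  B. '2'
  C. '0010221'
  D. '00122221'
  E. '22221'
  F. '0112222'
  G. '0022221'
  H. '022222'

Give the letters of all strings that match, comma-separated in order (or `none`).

A, B, D, E, F, G

A → match
B → match
C → no match
D → match
E → match
F → match
G → match
H → no match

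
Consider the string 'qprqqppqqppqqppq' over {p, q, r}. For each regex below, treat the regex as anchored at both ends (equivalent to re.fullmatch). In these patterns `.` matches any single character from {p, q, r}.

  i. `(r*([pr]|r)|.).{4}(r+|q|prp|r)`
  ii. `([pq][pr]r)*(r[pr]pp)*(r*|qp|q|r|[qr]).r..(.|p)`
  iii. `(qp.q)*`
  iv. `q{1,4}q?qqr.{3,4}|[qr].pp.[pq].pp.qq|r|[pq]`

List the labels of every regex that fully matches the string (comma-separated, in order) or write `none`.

iii

i → no match
ii → no match
iii → match
iv → no match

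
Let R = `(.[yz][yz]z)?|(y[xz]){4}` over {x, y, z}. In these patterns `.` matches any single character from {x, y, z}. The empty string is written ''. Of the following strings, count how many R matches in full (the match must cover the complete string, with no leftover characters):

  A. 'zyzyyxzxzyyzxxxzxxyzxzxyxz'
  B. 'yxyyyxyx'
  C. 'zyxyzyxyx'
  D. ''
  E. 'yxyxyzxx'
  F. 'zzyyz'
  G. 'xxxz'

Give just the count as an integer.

A → no match
B → no match
C → no match
D → match
E → no match
F → no match
G → no match
Total matched: 1

1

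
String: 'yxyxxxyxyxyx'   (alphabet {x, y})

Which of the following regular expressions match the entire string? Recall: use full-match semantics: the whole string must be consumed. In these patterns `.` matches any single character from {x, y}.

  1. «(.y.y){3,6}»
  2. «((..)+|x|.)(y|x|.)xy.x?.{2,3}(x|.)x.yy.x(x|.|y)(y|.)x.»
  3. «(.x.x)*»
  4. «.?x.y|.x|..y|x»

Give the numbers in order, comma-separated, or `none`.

1 → no match — must end with 'y'
2 → no match
3 → match
4 → no match

3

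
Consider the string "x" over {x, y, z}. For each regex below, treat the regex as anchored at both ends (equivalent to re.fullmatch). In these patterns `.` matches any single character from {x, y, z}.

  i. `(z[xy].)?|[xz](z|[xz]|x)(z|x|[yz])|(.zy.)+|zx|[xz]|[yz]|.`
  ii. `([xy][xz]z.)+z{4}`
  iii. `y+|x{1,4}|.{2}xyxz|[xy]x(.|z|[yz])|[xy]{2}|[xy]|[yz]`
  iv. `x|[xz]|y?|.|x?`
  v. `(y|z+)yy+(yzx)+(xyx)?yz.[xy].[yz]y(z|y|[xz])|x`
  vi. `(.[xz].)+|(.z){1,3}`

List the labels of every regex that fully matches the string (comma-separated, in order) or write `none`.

i → match
ii → no match — must end with "z"
iii → match
iv → match
v → match
vi → no match

i, iii, iv, v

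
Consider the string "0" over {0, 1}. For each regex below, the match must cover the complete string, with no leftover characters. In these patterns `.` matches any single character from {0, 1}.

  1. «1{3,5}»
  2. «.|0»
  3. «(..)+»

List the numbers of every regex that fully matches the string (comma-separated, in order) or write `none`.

1 → no match — must start with "1"
2 → match
3 → no match

2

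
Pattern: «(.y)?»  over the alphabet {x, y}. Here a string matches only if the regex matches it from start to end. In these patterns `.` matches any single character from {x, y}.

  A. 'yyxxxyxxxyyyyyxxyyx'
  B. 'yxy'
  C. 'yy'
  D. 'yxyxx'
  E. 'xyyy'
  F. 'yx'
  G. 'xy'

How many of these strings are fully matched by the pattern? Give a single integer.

A → no match
B → no match
C → match
D → no match
E → no match
F → no match
G → match
Total matched: 2

2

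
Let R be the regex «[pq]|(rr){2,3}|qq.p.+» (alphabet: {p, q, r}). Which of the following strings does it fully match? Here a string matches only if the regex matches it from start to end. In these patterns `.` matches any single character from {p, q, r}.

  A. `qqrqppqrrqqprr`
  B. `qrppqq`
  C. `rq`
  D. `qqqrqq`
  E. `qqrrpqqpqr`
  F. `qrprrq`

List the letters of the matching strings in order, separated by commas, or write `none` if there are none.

A → no match
B → no match
C → no match
D → no match
E → no match
F → no match

none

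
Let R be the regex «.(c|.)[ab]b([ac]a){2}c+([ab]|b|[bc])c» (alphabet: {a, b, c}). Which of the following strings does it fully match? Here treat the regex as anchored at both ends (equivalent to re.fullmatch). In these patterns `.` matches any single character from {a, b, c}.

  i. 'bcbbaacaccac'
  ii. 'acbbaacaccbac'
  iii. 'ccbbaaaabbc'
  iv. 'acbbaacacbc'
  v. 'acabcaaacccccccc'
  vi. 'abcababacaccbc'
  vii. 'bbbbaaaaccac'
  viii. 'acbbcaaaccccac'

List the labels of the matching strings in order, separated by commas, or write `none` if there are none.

i → match
ii → no match
iii → no match
iv → match
v → match
vi → no match
vii → match
viii → match

i, iv, v, vii, viii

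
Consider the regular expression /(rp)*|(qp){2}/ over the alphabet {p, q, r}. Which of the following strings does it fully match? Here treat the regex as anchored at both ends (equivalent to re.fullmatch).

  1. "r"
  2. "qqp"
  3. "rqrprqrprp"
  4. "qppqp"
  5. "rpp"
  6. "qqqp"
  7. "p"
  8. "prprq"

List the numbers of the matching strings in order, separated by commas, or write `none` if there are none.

none

1 → no match
2 → no match
3 → no match
4 → no match
5 → no match
6 → no match
7 → no match
8 → no match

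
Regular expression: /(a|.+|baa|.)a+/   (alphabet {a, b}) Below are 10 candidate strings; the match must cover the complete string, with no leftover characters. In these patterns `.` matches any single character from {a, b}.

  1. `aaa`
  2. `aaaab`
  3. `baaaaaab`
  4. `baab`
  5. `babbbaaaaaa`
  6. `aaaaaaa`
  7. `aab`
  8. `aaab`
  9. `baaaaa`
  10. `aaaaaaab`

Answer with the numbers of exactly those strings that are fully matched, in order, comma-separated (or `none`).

1, 5, 6, 9

1 → match
2 → no match — must end with `a`
3 → no match — must end with `a`
4 → no match — must end with `a`
5 → match
6 → match
7 → no match — must end with `a`
8 → no match — must end with `a`
9 → match
10 → no match — must end with `a`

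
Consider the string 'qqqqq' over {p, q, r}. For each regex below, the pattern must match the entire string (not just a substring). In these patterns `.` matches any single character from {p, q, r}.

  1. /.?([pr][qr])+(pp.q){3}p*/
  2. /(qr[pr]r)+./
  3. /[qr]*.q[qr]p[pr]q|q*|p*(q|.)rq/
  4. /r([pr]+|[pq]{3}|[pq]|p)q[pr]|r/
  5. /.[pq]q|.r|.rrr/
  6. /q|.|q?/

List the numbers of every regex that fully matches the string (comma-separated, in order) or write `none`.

1 → no match
2 → no match — must start with 'qr'
3 → match
4 → no match — must start with 'r'
5 → no match
6 → no match

3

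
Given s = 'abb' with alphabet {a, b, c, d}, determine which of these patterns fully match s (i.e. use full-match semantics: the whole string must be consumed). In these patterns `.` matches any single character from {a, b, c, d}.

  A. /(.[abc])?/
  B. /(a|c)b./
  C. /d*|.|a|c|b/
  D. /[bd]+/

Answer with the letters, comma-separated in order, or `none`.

B

A → no match
B → match
C → no match
D → no match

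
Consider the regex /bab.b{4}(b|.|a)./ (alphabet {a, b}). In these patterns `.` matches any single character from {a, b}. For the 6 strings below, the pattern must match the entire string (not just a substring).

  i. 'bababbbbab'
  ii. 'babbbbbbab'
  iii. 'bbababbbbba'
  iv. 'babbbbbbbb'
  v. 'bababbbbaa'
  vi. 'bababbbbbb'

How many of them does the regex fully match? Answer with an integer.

5

i → match
ii → match
iii → no match — must start with 'bab'
iv → match
v → match
vi → match
Total matched: 5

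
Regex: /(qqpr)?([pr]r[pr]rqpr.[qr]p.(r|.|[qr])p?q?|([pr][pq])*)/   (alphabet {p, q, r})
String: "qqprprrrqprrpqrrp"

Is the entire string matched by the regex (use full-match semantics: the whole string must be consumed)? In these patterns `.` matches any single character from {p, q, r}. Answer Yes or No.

No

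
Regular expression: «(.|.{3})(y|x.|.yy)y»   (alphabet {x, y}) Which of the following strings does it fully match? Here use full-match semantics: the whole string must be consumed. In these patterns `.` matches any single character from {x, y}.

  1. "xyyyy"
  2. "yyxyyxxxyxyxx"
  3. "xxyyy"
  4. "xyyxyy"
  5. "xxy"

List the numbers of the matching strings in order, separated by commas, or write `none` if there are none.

1 → match
2 → no match — must end with "y"
3 → match
4 → match
5 → no match

1, 3, 4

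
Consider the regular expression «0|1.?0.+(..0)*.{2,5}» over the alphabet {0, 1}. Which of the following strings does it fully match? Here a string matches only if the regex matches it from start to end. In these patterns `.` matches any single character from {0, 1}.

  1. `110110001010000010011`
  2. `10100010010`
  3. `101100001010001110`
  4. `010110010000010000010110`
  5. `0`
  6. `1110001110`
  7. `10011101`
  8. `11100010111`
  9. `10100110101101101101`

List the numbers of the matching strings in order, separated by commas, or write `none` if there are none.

1, 2, 3, 5, 7, 9

1 → match
2 → match
3 → match
4 → no match
5 → match
6 → no match
7 → match
8 → no match
9 → match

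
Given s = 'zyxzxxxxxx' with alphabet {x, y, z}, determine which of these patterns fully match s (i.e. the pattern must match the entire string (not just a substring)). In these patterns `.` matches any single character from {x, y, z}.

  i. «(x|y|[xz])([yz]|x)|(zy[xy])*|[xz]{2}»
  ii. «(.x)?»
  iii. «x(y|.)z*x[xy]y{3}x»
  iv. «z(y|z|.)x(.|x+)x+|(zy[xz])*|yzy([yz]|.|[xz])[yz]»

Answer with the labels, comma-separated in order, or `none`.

i → no match
ii → no match
iii → no match — must start with 'x'
iv → match

iv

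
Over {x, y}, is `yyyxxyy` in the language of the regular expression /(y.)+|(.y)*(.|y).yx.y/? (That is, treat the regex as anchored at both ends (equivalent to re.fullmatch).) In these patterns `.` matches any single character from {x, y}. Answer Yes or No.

No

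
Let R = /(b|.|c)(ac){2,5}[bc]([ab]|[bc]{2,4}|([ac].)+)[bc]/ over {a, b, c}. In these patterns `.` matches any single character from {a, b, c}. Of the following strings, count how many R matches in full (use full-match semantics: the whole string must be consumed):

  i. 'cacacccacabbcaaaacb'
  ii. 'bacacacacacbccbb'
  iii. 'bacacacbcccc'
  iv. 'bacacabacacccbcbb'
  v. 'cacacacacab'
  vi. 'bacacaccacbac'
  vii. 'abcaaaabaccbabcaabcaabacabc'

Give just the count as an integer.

i → no match
ii → match
iii → match
iv → no match
v → no match
vi → no match
vii → no match
Total matched: 2

2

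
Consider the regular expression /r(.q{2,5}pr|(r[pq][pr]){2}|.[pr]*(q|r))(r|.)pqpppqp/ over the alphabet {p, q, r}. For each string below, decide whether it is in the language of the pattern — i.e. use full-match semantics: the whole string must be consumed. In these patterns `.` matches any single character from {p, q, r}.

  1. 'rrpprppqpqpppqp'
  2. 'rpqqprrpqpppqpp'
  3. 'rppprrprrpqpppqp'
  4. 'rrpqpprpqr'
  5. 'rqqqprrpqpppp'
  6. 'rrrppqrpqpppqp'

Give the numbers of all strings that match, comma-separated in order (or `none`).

1 → match
2 → no match — must end with 'pqpppqp'
3 → match
4 → no match — must end with 'pqpppqp'
5 → no match — must end with 'pqpppqp'
6 → match

1, 3, 6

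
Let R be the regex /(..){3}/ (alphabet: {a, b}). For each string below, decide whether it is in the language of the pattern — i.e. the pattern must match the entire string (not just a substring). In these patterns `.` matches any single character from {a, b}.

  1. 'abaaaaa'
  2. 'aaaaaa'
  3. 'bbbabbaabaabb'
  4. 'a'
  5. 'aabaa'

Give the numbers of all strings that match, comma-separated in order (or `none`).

1 → no match
2 → match
3 → no match
4 → no match
5 → no match

2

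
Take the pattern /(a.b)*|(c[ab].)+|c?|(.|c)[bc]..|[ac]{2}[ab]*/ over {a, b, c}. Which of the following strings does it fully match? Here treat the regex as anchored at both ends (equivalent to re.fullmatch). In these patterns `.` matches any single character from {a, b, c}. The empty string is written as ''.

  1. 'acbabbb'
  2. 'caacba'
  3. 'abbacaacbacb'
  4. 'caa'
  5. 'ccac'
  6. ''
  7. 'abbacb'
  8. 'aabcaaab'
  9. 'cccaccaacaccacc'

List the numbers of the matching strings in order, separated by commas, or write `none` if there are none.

1 → match
2 → match
3 → no match
4 → match
5 → match
6 → match
7 → match
8 → no match
9 → no match

1, 2, 4, 5, 6, 7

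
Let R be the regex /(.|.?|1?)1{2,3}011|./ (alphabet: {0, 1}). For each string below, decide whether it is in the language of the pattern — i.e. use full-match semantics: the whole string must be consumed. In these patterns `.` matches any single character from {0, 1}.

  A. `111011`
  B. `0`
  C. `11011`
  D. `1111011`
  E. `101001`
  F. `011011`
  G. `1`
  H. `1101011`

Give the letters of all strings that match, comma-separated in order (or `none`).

A, B, C, D, F, G

A → match
B → match
C → match
D → match
E → no match
F → match
G → match
H → no match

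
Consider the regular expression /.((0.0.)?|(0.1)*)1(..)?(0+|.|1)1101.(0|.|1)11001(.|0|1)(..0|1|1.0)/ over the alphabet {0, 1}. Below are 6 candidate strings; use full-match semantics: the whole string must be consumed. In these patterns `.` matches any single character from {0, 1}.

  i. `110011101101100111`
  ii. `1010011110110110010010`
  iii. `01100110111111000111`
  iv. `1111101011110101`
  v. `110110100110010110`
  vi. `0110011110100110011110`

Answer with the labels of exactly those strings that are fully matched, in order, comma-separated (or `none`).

i, ii, v

i → match
ii → match
iii → no match
iv → no match
v → match
vi → no match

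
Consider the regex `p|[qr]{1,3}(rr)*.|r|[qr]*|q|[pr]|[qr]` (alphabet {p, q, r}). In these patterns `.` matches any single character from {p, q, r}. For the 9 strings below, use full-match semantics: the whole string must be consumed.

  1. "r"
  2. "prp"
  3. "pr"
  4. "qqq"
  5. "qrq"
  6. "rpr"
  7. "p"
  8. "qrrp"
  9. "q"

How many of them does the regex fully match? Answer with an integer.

6

1. "r" → match
2. "prp" → no match
3. "pr" → no match
4. "qqq" → match
5. "qrq" → match
6. "rpr" → no match
7. "p" → match
8. "qrrp" → match
9. "q" → match
Total matched: 6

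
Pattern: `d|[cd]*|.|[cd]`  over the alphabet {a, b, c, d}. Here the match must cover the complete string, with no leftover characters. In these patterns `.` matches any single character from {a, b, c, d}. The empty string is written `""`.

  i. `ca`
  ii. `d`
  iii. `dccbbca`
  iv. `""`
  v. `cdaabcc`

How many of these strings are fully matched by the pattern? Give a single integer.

2

i → no match
ii → match
iii → no match
iv → match
v → no match
Total matched: 2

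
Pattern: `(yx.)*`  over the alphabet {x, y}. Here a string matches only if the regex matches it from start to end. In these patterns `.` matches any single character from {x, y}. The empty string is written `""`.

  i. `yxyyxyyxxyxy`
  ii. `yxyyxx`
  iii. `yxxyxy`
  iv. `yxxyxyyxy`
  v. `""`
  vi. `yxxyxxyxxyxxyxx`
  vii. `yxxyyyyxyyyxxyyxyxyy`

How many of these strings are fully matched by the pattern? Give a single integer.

6

i. `yxyyxyyxxyxy` → match
ii. `yxyyxx` → match
iii. `yxxyxy` → match
iv. `yxxyxyyxy` → match
v. `""` → match
vi → match
vii → no match
Total matched: 6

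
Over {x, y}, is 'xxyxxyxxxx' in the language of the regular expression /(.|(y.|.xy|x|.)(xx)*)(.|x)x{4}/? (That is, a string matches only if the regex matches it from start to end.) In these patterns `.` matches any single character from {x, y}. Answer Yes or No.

Yes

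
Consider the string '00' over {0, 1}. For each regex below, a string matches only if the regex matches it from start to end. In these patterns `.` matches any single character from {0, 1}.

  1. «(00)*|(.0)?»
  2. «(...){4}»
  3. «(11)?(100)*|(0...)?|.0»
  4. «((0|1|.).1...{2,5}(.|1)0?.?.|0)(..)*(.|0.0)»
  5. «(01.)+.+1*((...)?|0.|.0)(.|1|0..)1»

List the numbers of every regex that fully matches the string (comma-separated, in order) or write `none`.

1 → match
2 → no match
3 → match
4 → match
5 → no match — must start with '01'

1, 3, 4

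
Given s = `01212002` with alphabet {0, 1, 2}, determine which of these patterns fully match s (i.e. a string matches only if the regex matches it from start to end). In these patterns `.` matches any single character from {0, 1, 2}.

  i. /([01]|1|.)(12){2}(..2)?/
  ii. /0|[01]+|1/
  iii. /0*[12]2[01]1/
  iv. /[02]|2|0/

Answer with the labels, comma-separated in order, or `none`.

i

i → match
ii → no match
iii → no match — must end with `1`
iv → no match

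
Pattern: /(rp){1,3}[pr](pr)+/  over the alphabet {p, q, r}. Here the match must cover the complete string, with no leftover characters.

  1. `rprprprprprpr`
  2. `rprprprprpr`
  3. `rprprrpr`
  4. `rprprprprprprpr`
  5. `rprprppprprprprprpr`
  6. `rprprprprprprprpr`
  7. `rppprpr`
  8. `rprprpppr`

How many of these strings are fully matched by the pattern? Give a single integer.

1 → match
2. `rprprprprpr` → match
3. `rprprrpr` → no match
4 → match
5 → match
6 → match
7. `rppprpr` → match
8. `rprprpppr` → match
Total matched: 7

7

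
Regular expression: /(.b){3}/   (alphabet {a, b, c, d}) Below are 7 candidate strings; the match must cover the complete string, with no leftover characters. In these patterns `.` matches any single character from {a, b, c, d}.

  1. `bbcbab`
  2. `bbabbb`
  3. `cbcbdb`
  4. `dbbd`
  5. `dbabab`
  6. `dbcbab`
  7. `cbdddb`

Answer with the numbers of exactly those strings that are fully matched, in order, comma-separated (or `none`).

1 → match
2 → match
3 → match
4 → no match — must end with `b`
5 → match
6 → match
7 → no match

1, 2, 3, 5, 6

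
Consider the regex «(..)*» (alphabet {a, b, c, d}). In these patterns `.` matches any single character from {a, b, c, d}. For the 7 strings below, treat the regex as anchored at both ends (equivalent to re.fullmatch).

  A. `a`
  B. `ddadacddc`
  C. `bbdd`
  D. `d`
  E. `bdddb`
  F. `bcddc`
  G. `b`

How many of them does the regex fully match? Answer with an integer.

1

A → no match
B → no match
C → match
D → no match
E → no match
F → no match
G → no match
Total matched: 1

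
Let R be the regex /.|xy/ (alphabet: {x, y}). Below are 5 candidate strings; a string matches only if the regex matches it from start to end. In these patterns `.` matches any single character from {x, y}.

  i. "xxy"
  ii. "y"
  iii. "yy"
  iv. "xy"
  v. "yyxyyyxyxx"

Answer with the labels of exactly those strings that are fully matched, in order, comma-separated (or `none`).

i. "xxy" → no match
ii. "y" → match
iii. "yy" → no match
iv. "xy" → match
v. "yyxyyyxyxx" → no match

ii, iv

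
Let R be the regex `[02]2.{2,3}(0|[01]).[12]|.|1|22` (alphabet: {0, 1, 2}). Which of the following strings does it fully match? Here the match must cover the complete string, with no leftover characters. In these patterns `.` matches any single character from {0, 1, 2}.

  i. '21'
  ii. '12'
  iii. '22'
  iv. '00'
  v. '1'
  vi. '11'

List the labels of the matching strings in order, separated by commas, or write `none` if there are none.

iii, v

i → no match
ii → no match
iii → match
iv → no match
v → match
vi → no match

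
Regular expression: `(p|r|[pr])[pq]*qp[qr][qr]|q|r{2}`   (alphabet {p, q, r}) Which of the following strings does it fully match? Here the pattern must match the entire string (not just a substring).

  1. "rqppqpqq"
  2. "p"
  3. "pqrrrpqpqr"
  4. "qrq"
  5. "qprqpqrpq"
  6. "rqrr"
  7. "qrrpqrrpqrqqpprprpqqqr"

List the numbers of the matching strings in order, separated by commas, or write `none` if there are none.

1

1. "rqppqpqq" → match
2. "p" → no match
3. "pqrrrpqpqr" → no match
4. "qrq" → no match
5. "qprqpqrpq" → no match
6. "rqrr" → no match
7 → no match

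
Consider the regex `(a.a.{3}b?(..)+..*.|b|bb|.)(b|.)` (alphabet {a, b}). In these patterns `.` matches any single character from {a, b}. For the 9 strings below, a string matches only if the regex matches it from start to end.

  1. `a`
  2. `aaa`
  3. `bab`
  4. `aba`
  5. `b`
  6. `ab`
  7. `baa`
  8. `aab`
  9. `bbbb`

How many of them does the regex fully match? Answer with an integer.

1

1 → no match
2 → no match
3 → no match
4 → no match
5 → no match
6 → match
7 → no match
8 → no match
9 → no match
Total matched: 1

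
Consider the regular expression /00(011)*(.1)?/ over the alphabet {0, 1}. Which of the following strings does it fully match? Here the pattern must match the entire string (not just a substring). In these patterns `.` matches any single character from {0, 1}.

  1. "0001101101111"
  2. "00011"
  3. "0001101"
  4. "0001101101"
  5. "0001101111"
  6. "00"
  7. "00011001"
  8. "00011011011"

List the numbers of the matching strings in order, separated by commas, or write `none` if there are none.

1 → match
2. "00011" → match
3. "0001101" → match
4. "0001101101" → match
5. "0001101111" → match
6. "00" → match
7. "00011001" → no match
8. "00011011011" → match

1, 2, 3, 4, 5, 6, 8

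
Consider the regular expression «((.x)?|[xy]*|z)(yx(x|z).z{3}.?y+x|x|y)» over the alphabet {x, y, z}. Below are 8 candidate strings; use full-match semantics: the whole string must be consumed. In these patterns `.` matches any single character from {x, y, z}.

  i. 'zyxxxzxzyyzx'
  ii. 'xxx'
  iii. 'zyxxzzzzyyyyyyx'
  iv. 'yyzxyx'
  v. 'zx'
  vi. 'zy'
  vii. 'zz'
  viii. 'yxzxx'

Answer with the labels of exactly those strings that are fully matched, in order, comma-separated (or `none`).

ii, iii, v, vi

i → no match
ii → match
iii → match
iv → no match
v → match
vi → match
vii → no match
viii → no match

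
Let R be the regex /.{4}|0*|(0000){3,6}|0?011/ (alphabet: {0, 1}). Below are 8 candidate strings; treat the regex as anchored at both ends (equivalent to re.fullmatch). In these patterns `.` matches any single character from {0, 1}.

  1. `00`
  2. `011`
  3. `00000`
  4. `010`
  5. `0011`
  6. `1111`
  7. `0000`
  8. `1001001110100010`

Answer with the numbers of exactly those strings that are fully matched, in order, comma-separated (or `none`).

1 → match
2 → match
3 → match
4 → no match
5 → match
6 → match
7 → match
8 → no match

1, 2, 3, 5, 6, 7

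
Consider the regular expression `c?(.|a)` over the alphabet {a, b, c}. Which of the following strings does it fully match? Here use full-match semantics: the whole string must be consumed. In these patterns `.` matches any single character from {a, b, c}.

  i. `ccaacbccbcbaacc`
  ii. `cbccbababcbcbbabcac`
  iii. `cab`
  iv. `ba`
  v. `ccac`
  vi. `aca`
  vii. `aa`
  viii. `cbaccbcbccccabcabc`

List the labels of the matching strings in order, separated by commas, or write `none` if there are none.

none

i → no match
ii → no match
iii → no match
iv → no match
v → no match
vi → no match
vii → no match
viii → no match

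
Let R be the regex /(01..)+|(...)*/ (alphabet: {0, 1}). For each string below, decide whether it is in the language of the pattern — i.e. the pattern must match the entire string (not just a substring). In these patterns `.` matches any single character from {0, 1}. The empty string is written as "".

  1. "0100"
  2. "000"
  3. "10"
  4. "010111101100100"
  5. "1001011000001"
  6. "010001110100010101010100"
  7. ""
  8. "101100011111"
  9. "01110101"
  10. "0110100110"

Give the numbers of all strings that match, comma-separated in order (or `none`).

1 → match
2 → match
3 → no match
4 → match
5 → no match
6 → match
7 → match
8 → match
9 → match
10 → no match

1, 2, 4, 6, 7, 8, 9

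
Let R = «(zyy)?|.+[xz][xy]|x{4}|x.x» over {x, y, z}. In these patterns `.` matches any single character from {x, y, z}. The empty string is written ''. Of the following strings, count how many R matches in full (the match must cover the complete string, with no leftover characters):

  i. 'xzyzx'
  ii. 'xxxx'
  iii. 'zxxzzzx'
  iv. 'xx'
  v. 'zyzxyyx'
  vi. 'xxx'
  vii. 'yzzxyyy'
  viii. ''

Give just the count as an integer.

i → match
ii → match
iii → match
iv → no match
v → no match
vi → match
vii → no match
viii → match
Total matched: 5

5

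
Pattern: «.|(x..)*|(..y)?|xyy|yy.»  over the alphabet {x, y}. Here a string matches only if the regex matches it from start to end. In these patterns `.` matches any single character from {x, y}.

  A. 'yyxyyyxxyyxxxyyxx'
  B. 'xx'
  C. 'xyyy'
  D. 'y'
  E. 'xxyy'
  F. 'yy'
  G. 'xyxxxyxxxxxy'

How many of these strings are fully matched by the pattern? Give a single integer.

2

A → no match
B → no match
C → no match
D → match
E → no match
F → no match
G → match
Total matched: 2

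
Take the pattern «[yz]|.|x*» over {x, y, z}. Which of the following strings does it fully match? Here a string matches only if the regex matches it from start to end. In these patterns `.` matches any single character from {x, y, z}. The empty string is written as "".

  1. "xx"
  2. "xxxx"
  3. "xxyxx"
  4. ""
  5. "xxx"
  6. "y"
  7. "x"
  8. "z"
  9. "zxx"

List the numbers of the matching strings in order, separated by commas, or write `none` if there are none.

1, 2, 4, 5, 6, 7, 8

1 → match
2 → match
3 → no match
4 → match
5 → match
6 → match
7 → match
8 → match
9 → no match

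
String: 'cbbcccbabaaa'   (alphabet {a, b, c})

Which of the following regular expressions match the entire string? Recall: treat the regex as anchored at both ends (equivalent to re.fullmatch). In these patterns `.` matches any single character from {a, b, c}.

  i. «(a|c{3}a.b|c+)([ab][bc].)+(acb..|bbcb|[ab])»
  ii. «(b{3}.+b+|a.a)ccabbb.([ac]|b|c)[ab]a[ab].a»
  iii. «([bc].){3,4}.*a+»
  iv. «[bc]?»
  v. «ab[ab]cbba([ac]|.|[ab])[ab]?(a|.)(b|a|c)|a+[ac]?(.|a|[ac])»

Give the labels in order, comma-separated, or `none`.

i → no match
ii → no match
iii → match
iv → no match
v → no match

iii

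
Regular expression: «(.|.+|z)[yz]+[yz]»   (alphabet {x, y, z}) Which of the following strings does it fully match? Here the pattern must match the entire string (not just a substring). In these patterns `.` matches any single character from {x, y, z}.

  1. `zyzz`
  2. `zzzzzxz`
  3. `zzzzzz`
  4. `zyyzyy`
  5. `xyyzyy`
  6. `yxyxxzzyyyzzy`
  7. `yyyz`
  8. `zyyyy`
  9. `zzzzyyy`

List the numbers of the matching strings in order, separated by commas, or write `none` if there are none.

1 → match
2 → no match
3 → match
4 → match
5 → match
6 → match
7 → match
8 → match
9 → match

1, 3, 4, 5, 6, 7, 8, 9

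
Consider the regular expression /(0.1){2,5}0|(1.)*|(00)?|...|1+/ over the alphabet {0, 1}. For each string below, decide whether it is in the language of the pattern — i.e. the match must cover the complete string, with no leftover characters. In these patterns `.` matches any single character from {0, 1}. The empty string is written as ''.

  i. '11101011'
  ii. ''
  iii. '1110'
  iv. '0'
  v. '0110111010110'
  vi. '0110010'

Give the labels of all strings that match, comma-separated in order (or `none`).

i → match
ii → match
iii → match
iv → no match
v → no match
vi → match

i, ii, iii, vi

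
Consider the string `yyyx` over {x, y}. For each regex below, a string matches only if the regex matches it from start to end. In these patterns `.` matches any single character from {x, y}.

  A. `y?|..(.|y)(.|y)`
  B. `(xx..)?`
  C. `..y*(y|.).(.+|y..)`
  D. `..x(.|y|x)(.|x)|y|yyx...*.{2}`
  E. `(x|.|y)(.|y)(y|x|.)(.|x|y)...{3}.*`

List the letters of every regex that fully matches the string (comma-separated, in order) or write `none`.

A → match
B → no match
C → no match
D → no match
E → no match

A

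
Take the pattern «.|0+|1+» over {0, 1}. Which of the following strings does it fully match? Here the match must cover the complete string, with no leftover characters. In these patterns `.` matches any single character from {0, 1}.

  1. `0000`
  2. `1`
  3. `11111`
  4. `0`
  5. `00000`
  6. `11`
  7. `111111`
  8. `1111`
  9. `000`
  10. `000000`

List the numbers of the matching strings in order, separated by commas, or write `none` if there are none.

1 → match
2 → match
3 → match
4 → match
5 → match
6 → match
7 → match
8 → match
9 → match
10 → match

1, 2, 3, 4, 5, 6, 7, 8, 9, 10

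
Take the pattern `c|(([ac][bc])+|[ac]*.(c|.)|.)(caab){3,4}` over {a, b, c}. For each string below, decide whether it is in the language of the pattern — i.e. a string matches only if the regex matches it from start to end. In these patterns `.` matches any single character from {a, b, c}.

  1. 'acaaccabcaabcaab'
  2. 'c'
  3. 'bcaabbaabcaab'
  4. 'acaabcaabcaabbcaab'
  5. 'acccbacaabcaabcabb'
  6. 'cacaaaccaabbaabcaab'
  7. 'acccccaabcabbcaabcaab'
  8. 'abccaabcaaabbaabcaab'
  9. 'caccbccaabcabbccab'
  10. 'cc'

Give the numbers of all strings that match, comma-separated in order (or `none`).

2

1 → no match
2 → match
3 → no match
4 → no match
5 → no match
6 → no match
7 → no match
8 → no match
9 → no match
10 → no match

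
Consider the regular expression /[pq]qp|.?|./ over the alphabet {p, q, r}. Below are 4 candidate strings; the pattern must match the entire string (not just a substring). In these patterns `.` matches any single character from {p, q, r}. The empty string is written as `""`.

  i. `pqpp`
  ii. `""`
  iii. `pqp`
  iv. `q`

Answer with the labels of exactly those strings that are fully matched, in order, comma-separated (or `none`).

i → no match
ii → match
iii → match
iv → match

ii, iii, iv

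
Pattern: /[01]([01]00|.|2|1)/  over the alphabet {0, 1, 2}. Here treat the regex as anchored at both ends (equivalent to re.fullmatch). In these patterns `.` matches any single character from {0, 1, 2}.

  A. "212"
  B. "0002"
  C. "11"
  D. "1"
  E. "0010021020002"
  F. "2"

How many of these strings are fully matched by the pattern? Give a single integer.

A → no match
B → no match
C → match
D → no match
E → no match
F → no match
Total matched: 1

1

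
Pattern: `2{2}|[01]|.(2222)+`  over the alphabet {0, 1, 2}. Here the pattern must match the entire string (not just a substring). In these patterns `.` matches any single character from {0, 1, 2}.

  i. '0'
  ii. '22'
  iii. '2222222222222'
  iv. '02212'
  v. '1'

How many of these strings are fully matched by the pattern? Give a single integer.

4

i → match
ii → match
iii → match
iv → no match
v → match
Total matched: 4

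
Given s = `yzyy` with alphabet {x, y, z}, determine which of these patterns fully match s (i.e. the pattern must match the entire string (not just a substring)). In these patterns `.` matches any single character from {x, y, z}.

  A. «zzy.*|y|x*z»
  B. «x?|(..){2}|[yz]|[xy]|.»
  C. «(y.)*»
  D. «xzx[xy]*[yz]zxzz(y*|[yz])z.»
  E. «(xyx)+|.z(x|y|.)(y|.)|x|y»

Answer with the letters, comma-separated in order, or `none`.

B, C, E

A → no match
B → match
C → match
D → no match — must start with `xzx`
E → match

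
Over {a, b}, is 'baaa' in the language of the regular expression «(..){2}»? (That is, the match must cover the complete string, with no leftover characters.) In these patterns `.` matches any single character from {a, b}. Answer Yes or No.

Yes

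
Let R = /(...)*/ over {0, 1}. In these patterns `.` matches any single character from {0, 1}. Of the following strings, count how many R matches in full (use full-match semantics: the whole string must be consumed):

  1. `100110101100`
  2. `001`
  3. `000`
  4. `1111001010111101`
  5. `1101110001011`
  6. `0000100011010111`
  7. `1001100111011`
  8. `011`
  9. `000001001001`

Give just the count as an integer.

1 → match
2 → match
3 → match
4 → no match
5 → no match
6 → no match
7 → no match
8 → match
9 → match
Total matched: 5

5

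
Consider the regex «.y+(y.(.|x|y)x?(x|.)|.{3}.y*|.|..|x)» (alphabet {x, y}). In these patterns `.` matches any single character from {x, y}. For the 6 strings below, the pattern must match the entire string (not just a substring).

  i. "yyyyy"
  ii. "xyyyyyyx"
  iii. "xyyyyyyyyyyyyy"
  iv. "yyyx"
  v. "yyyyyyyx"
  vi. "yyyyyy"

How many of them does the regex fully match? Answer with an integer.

i → match
ii → match
iii → match
iv → match
v → match
vi → match
Total matched: 6

6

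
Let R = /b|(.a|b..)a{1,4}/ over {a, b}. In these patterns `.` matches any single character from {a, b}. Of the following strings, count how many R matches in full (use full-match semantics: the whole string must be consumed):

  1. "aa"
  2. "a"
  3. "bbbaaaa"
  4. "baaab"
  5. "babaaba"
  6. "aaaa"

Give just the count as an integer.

1. "aa" → no match
2. "a" → no match
3. "bbbaaaa" → match
4. "baaab" → no match
5. "babaaba" → no match
6. "aaaa" → match
Total matched: 2

2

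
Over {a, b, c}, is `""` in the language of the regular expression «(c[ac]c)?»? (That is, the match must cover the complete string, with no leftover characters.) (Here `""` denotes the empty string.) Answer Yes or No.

Yes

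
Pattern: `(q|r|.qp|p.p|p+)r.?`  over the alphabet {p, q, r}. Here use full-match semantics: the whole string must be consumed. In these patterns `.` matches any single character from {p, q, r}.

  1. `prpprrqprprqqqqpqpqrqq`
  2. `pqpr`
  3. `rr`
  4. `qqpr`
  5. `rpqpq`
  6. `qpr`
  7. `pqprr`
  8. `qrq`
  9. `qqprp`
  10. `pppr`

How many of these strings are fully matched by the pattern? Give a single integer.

1 → no match
2 → match
3 → match
4 → match
5 → no match
6 → no match
7 → match
8 → match
9 → match
10 → match
Total matched: 7

7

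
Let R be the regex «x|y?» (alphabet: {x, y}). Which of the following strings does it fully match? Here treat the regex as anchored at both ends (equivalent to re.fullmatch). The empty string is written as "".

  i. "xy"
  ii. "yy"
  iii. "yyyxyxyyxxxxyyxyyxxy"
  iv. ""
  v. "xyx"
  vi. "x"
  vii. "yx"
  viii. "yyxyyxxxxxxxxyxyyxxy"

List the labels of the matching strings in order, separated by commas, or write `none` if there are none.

i. "xy" → no match
ii. "yy" → no match
iii → no match
iv. "" → match
v. "xyx" → no match
vi. "x" → match
vii. "yx" → no match
viii → no match

iv, vi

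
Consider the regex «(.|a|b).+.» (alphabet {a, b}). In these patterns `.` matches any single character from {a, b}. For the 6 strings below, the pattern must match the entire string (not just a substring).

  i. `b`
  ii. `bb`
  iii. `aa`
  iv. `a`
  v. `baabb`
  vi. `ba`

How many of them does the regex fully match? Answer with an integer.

i. `b` → no match
ii. `bb` → no match
iii. `aa` → no match
iv. `a` → no match
v. `baabb` → match
vi. `ba` → no match
Total matched: 1

1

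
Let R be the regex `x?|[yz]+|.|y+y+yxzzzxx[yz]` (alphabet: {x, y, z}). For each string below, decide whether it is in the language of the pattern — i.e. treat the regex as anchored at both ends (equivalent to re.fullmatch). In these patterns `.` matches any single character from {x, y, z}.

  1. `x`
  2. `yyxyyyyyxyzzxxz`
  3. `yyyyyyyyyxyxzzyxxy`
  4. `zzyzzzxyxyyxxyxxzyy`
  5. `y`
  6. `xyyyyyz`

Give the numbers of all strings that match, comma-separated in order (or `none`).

1 → match
2 → no match
3 → no match
4 → no match
5 → match
6 → no match

1, 5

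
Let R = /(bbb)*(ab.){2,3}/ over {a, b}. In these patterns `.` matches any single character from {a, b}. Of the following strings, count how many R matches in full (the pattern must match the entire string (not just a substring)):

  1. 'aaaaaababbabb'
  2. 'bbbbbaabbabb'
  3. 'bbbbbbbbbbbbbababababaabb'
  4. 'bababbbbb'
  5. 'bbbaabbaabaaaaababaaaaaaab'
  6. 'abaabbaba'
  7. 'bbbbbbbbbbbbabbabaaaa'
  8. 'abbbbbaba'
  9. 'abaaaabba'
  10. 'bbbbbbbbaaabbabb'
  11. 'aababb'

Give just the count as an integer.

1 → no match
2 → no match
3 → no match
4 → no match
5 → no match
6 → match
7 → no match
8 → no match
9 → no match
10 → no match
11 → no match
Total matched: 1

1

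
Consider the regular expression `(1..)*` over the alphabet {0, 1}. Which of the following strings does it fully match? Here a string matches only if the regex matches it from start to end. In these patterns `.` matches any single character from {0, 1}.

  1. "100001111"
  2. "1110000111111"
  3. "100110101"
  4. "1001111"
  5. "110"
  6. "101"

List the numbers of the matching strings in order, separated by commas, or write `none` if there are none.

3, 5, 6

1 → no match
2 → no match
3 → match
4 → no match
5 → match
6 → match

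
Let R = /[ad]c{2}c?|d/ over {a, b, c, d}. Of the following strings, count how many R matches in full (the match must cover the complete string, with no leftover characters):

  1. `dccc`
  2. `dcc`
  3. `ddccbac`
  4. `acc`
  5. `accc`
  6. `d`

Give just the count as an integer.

5

1 → match
2 → match
3 → no match
4 → match
5 → match
6 → match
Total matched: 5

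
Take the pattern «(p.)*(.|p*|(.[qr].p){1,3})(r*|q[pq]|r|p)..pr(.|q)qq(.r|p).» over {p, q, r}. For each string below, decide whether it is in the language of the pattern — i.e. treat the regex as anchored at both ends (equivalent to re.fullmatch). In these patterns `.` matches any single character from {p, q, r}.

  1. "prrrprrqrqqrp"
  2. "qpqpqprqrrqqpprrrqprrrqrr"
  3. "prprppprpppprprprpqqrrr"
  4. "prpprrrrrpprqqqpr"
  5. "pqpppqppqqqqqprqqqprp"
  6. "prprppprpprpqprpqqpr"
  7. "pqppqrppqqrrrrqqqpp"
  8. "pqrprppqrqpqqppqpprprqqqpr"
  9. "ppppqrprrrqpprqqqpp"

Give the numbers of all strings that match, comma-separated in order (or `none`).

3, 4, 5, 6

1 → no match
2 → no match
3 → match
4 → match
5 → match
6 → match
7 → no match
8 → no match
9 → no match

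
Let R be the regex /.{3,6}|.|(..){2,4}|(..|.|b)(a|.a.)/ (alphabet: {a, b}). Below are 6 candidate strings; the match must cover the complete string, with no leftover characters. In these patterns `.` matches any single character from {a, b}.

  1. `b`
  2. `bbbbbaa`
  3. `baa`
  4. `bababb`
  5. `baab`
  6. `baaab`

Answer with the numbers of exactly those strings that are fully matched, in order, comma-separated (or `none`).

1, 3, 4, 5, 6

1 → match
2 → no match
3 → match
4 → match
5 → match
6 → match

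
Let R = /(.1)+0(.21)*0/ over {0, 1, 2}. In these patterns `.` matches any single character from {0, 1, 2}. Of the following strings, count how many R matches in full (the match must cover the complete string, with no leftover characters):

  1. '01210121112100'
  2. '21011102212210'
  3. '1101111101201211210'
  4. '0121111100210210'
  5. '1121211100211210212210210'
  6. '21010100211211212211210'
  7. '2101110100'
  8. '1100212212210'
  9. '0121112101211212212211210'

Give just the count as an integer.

8

1 → match
2 → match
3 → no match
4 → match
5 → match
6 → match
7. '2101110100' → match
8 → match
9 → match
Total matched: 8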